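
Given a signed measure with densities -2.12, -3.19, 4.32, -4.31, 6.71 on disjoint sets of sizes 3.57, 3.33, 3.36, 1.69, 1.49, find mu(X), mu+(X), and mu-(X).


Step 1: Compute signed measure on each set:
  Set 1: -2.12 * 3.57 = -7.5684
  Set 2: -3.19 * 3.33 = -10.6227
  Set 3: 4.32 * 3.36 = 14.5152
  Set 4: -4.31 * 1.69 = -7.2839
  Set 5: 6.71 * 1.49 = 9.9979
Step 2: Total signed measure = (-7.5684) + (-10.6227) + (14.5152) + (-7.2839) + (9.9979)
     = -0.9619
Step 3: Positive part mu+(X) = sum of positive contributions = 24.5131
Step 4: Negative part mu-(X) = |sum of negative contributions| = 25.475


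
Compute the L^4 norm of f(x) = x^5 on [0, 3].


Step 1: ||f||_4 = (integral_0^3 |x^5|^4 dx)^(1/4)
     = (integral_0^3 x^20 dx)^(1/4)
Step 2: integral_0^3 x^20 dx = [x^21/(21)] from 0 to 3 = 3^21/21
     = 10460353203/21 = 4.981121e+08
Step 3: ||f||_4 = (4.981121e+08)^(1/4) = 149.393521


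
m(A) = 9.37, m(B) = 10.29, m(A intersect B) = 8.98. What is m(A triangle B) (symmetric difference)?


m(A Delta B) = m(A) + m(B) - 2*m(A n B)
= 9.37 + 10.29 - 2*8.98
= 9.37 + 10.29 - 17.96
= 1.7


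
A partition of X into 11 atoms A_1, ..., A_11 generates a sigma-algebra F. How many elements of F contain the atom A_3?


Each element of F is a union of some subset S of the 11 atoms.
The element contains A_3 iff A_3 is in S.
So we count subsets S of {A_1,...,A_11} with A_3 in S: choose freely among the other 10 atoms.
Count = 2^(11-1) = 2^10 = 1024.


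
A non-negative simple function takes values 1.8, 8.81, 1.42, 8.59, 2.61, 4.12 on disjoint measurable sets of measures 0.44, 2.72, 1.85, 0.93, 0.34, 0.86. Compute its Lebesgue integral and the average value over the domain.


Step 1: Integral = sum(value_i * measure_i)
= 1.8*0.44 + 8.81*2.72 + 1.42*1.85 + 8.59*0.93 + 2.61*0.34 + 4.12*0.86
= 0.792 + 23.9632 + 2.627 + 7.9887 + 0.8874 + 3.5432
= 39.8015
Step 2: Total measure of domain = 0.44 + 2.72 + 1.85 + 0.93 + 0.34 + 0.86 = 7.14
Step 3: Average value = 39.8015 / 7.14 = 5.57444


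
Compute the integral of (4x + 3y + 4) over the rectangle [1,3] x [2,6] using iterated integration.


By Fubini, integrate in x first, then y.
Step 1: Fix y, integrate over x in [1,3]:
  integral(4x + 3y + 4, x=1..3)
  = 4*(3^2 - 1^2)/2 + (3y + 4)*(3 - 1)
  = 16 + (3y + 4)*2
  = 16 + 6y + 8
  = 24 + 6y
Step 2: Integrate over y in [2,6]:
  integral(24 + 6y, y=2..6)
  = 24*4 + 6*(6^2 - 2^2)/2
  = 96 + 96
  = 192


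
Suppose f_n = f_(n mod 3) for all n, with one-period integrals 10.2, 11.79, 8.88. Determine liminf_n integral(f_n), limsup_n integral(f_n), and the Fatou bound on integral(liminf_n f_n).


The sequence (integral(f_n)) is periodic with period 3, repeating the values 10.2, 11.79, 8.88 indefinitely.
Step 1: For a periodic sequence, every tail (a_m, a_(m+1), ...) contains all 3 period values infinitely often.
Step 2: Hence inf of every tail = min of the period values = min(10.2, 11.79, 8.88) = 8.88.
        liminf_n integral(f_n) = sup over m of (inf of tail from m) = 8.88.
Step 3: Similarly sup of every tail = max of the period values = 11.79.
        limsup_n integral(f_n) = 11.79.
Step 4: Fatou's lemma: integral(liminf_n f_n) <= liminf_n integral(f_n) = 8.88.
        So the integral of the pointwise liminf is at most 8.88.


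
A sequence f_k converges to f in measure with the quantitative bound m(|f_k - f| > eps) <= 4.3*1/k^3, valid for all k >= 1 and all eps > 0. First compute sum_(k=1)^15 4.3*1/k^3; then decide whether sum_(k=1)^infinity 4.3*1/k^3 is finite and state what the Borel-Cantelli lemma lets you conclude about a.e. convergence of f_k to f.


Step 1: List the terms 4.3*1/k^3 for k = 1 to 15:
  k=1: 4.3
  k=2: 0.5375
  k=3: 0.159259
  k=4: 0.067187
  k=5: 0.0344
  k=6: 0.019907
  k=7: 0.012536
  k=8: 0.008398
  k=9: 0.005898
  k=10: 0.0043
  k=11: 0.003231
  k=12: 0.002488
  k=13: 0.001957
  k=14: 0.001567
  k=15: 0.001274
Step 2: Partial sum = 4.3 + 0.5375 + 0.159259 + 0.067187 + 0.0344 + 0.019907 + 0.012536 + 0.008398 + 0.005898 + 0.0043 + 0.003231 + 0.002488 + 0.001957 + 0.001567 + 0.001274
     = 5.159905
Step 3: The full series sum_(k>=1) 4.3*1/k^3 converges (p-series with p = 3 > 1; a constant multiple of a convergent series converges).
Step 4: Fix eps > 0. Since sum_k m(|f_k - f| > eps) < infinity, the Borel-Cantelli lemma gives
        m(limsup_k {|f_k - f| > eps}) = 0, i.e. for a.e. x, |f_k(x) - f(x)| <= eps for all large k.
        Applying this with eps = 1/j for j = 1, 2, ... and intersecting the countably many full-measure sets,
        for a.e. x we get limsup_k |f_k(x) - f(x)| <= 1/j for every j, hence f_k -> f almost everywhere.
Conclusion: series converges; Borel-Cantelli yields f_k -> f a.e.


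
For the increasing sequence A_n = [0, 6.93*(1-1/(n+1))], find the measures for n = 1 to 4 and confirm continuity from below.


By continuity of measure from below: if A_n increases to A, then m(A_n) -> m(A).
Here A = [0, 6.93], so m(A) = 6.93
Step 1: a_1 = 6.93*(1 - 1/2) = 3.465, m(A_1) = 3.465
Step 2: a_2 = 6.93*(1 - 1/3) = 4.62, m(A_2) = 4.62
Step 3: a_3 = 6.93*(1 - 1/4) = 5.1975, m(A_3) = 5.1975
Step 4: a_4 = 6.93*(1 - 1/5) = 5.544, m(A_4) = 5.544
Limit: m(A_n) -> m([0,6.93]) = 6.93


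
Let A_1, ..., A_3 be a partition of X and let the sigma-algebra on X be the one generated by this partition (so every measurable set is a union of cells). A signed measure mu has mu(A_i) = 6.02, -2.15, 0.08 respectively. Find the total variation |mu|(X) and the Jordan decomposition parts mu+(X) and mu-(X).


Step 1: Every measurable set is a union of atoms (the cells / points), so a Hahn decomposition is
  obtained by grouping atoms by sign: P = union of atoms with mu > 0, N = union of the remaining atoms.
  Atoms in P (indices): 1, 3;  atoms in N (indices): 2
  Positive values: 6.02, 0.08
  Negative values: -2.15
Step 2: mu+(X) = mu(P) = sum of positive atom values = 6.1
Step 3: mu-(X) = -mu(N) = sum of |negative atom values| = 2.15
Step 4: |mu|(X) = mu+(X) + mu-(X) = 6.1 + 2.15 = 8.25


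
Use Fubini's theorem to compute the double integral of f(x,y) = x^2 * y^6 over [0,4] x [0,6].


By Fubini's theorem, the double integral factors as a product of single integrals:
Step 1: integral_0^4 x^2 dx = [x^3/3] from 0 to 4
     = 4^3/3 = 21.333333
Step 2: integral_0^6 y^6 dy = [y^7/7] from 0 to 6
     = 6^7/7 = 39990.857143
Step 3: Double integral = 21.333333 * 39990.857143 = 853138.285714


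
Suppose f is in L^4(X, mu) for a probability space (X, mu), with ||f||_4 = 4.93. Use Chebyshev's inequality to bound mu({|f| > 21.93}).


Chebyshev/Markov inequality: mu(|f| > eps) <= (||f||_p / eps)^p
Step 1: ||f||_4 / eps = 4.93 / 21.93 = 0.224806
Step 2: Raise to power p = 4:
  (0.224806)^4 = 0.002554
Step 3: Therefore mu(|f| > 21.93) <= 0.002554


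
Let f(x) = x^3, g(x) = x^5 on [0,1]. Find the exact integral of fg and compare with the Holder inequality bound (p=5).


Step 1: Exact integral of f*g = integral(x^8, 0, 1) = 1/9
     = 0.111111
Step 2: Holder bound with p=5, q=1.25:
  ||f||_p = (integral x^15 dx)^(1/5) = (1/16)^(1/5) = 0.574349
  ||g||_q = (integral x^6.25 dx)^(1/1.25) = (1/7.25)^(1/1.25) = 0.204989
Step 3: Holder bound = ||f||_p * ||g||_q = 0.574349 * 0.204989 = 0.117735
Verification: 0.111111 <= 0.117735 (Holder holds)


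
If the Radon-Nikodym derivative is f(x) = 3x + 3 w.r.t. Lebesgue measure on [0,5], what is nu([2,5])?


nu(A) = integral_A (dnu/dmu) dmu = integral_2^5 (3x + 3) dx
Step 1: Antiderivative F(x) = (3/2)x^2 + 3x
Step 2: F(5) = (3/2)*5^2 + 3*5 = 37.5 + 15 = 52.5
Step 3: F(2) = (3/2)*2^2 + 3*2 = 6 + 6 = 12
Step 4: nu([2,5]) = F(5) - F(2) = 52.5 - 12 = 40.5


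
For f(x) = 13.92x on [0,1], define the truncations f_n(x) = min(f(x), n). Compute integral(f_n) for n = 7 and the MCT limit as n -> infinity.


f(x) = 13.92x on [0,1]; f_n(x) = min(13.92x, n). At n = 7:
Step 1: f(x) reaches 7 at x = 7/13.92 = 0.502874
Step 2: integral(f_7) = integral(13.92x, 0, 0.502874) + integral(7, 0.502874, 1)
       = 13.92*0.502874^2/2 + 7*(1 - 0.502874)
       = 1.760057 + 3.479885
       = 5.239943
Step 3: As n -> infinity, f_n increases to f, so by MCT integral(f_n) -> integral(f) = 13.92/2 = 6.96.
Convergence: integral(f_7) = 5.239943 -> 6.96 as n -> infinity


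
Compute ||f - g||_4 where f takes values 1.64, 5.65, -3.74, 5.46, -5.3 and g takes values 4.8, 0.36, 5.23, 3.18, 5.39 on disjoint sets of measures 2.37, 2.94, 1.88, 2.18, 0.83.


Step 1: Compute differences f_i - g_i:
  1.64 - 4.8 = -3.16
  5.65 - 0.36 = 5.29
  -3.74 - 5.23 = -8.97
  5.46 - 3.18 = 2.28
  -5.3 - 5.39 = -10.69
Step 2: Compute |diff|^4 * measure for each set:
  |-3.16|^4 * 2.37 = 99.712207 * 2.37 = 236.317931
  |5.29|^4 * 2.94 = 783.109853 * 2.94 = 2302.342967
  |-8.97|^4 * 1.88 = 6473.956429 * 1.88 = 12171.038086
  |2.28|^4 * 2.18 = 27.023363 * 2.18 = 58.91093
  |-10.69|^4 * 0.83 = 13059.027031 * 0.83 = 10838.992436
Step 3: Sum = 25607.602351
Step 4: ||f-g||_4 = (25607.602351)^(1/4) = 12.65005


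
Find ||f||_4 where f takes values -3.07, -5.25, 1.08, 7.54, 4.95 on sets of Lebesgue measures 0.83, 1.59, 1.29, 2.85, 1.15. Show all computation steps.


Step 1: Compute |f_i|^4 for each value:
  |-3.07|^4 = 88.82874
  |-5.25|^4 = 759.691406
  |1.08|^4 = 1.360489
  |7.54|^4 = 3232.104423
  |4.95|^4 = 600.372506
Step 2: Multiply by measures and sum:
  88.82874 * 0.83 = 73.727854
  759.691406 * 1.59 = 1207.909336
  1.360489 * 1.29 = 1.755031
  3232.104423 * 2.85 = 9211.497604
  600.372506 * 1.15 = 690.428382
Sum = 73.727854 + 1207.909336 + 1.755031 + 9211.497604 + 690.428382 = 11185.318207
Step 3: Take the p-th root:
||f||_4 = (11185.318207)^(1/4) = 10.284


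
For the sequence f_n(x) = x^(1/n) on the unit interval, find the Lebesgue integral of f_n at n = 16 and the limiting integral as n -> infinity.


At n = 16: f_16(x) = x^(1/16).
Step 1: integral(x^(1/16), 0, 1) = [x^(1/16+1) / (1/16+1)] from 0 to 1
     = 1 / (1/16 + 1) = 1 / ((16+1)/16) = 16/(16+1)
     = 16/17 = 0.941176
Step 2: As n -> infinity, f_n(x) = x^(1/n) -> 1 for x in (0,1], and f_n is increasing in n.
By MCT, lim_n integral(f_n) = integral(lim_n f_n) = integral(1, 0, 1) = 1.
Step 3: Verify convergence: 16/17 = 0.941176 -> 1


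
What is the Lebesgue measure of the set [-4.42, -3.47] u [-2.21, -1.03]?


For pairwise disjoint intervals, m(union) = sum of lengths.
= (-3.47 - -4.42) + (-1.03 - -2.21)
= 0.95 + 1.18
= 2.13


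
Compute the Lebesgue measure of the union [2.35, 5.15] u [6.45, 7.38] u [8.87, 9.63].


For pairwise disjoint intervals, m(union) = sum of lengths.
= (5.15 - 2.35) + (7.38 - 6.45) + (9.63 - 8.87)
= 2.8 + 0.93 + 0.76
= 4.49


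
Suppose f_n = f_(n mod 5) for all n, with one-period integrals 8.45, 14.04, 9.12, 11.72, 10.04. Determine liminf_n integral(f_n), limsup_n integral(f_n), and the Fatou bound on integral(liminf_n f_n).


The sequence (integral(f_n)) is periodic with period 5, repeating the values 8.45, 14.04, 9.12, 11.72, 10.04 indefinitely.
Step 1: For a periodic sequence, every tail (a_m, a_(m+1), ...) contains all 5 period values infinitely often.
Step 2: Hence inf of every tail = min of the period values = min(8.45, 14.04, 9.12, 11.72, 10.04) = 8.45.
        liminf_n integral(f_n) = sup over m of (inf of tail from m) = 8.45.
Step 3: Similarly sup of every tail = max of the period values = 14.04.
        limsup_n integral(f_n) = 14.04.
Step 4: Fatou's lemma: integral(liminf_n f_n) <= liminf_n integral(f_n) = 8.45.
        So the integral of the pointwise liminf is at most 8.45.


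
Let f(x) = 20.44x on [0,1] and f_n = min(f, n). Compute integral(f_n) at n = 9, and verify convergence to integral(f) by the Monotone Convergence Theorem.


f(x) = 20.44x on [0,1]; f_n(x) = min(20.44x, n). At n = 9:
Step 1: f(x) reaches 9 at x = 9/20.44 = 0.440313
Step 2: integral(f_9) = integral(20.44x, 0, 0.440313) + integral(9, 0.440313, 1)
       = 20.44*0.440313^2/2 + 9*(1 - 0.440313)
       = 1.981409 + 5.037182
       = 7.018591
Step 3: As n -> infinity, f_n increases to f, so by MCT integral(f_n) -> integral(f) = 20.44/2 = 10.22.
Convergence: integral(f_9) = 7.018591 -> 10.22 as n -> infinity


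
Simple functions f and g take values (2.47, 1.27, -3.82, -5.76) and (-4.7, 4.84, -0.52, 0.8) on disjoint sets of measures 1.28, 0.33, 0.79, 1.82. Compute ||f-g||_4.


Step 1: Compute differences f_i - g_i:
  2.47 - -4.7 = 7.17
  1.27 - 4.84 = -3.57
  -3.82 - -0.52 = -3.3
  -5.76 - 0.8 = -6.56
Step 2: Compute |diff|^4 * measure for each set:
  |7.17|^4 * 1.28 = 2642.874999 * 1.28 = 3382.879999
  |-3.57|^4 * 0.33 = 162.432476 * 0.33 = 53.602717
  |-3.3|^4 * 0.79 = 118.5921 * 0.79 = 93.687759
  |-6.56|^4 * 1.82 = 1851.890729 * 1.82 = 3370.441127
Step 3: Sum = 6900.611602
Step 4: ||f-g||_4 = (6900.611602)^(1/4) = 9.11427


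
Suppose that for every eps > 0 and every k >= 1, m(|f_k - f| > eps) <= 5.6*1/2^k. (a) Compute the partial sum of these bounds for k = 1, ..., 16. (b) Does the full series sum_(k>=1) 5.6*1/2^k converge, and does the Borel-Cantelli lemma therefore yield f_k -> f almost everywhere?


Step 1: List the terms 5.6*1/2^k for k = 1 to 16:
  k=1: 2.8
  k=2: 1.4
  k=3: 0.7
  k=4: 0.35
  k=5: 0.175
  k=6: 0.0875
  k=7: 0.04375
  k=8: 0.021875
  k=9: 0.010937
  k=10: 0.005469
  k=11: 0.002734
  k=12: 0.001367
  k=13: 6.835937e-04
  k=14: 3.417969e-04
  k=15: 1.708984e-04
  k=16: 8.544922e-05
Step 2: Partial sum = 2.8 + 1.4 + 0.7 + 0.35 + 0.175 + 0.0875 + 0.04375 + 0.021875 + 0.010937 + 0.005469 + 0.002734 + 0.001367 + 6.835937e-04 + 3.417969e-04 + 1.708984e-04 + 8.544922e-05
     = 5.599915
Step 3: The full series sum_(k>=1) 5.6*1/2^k converges (geometric series with ratio 1/2 < 1; a constant multiple of a convergent series converges).
Step 4: Fix eps > 0. Since sum_k m(|f_k - f| > eps) < infinity, the Borel-Cantelli lemma gives
        m(limsup_k {|f_k - f| > eps}) = 0, i.e. for a.e. x, |f_k(x) - f(x)| <= eps for all large k.
        Applying this with eps = 1/j for j = 1, 2, ... and intersecting the countably many full-measure sets,
        for a.e. x we get limsup_k |f_k(x) - f(x)| <= 1/j for every j, hence f_k -> f almost everywhere.
Conclusion: series converges; Borel-Cantelli yields f_k -> f a.e.


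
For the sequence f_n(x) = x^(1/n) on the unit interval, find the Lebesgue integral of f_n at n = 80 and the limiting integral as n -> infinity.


At n = 80: f_80(x) = x^(1/80).
Step 1: integral(x^(1/80), 0, 1) = [x^(1/80+1) / (1/80+1)] from 0 to 1
     = 1 / (1/80 + 1) = 1 / ((80+1)/80) = 80/(80+1)
     = 80/81 = 0.987654
Step 2: As n -> infinity, f_n(x) = x^(1/n) -> 1 for x in (0,1], and f_n is increasing in n.
By MCT, lim_n integral(f_n) = integral(lim_n f_n) = integral(1, 0, 1) = 1.
Step 3: Verify convergence: 80/81 = 0.987654 -> 1


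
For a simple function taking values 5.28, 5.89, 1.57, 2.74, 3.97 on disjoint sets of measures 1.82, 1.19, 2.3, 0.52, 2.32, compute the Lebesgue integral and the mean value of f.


Step 1: Integral = sum(value_i * measure_i)
= 5.28*1.82 + 5.89*1.19 + 1.57*2.3 + 2.74*0.52 + 3.97*2.32
= 9.6096 + 7.0091 + 3.611 + 1.4248 + 9.2104
= 30.8649
Step 2: Total measure of domain = 1.82 + 1.19 + 2.3 + 0.52 + 2.32 = 8.15
Step 3: Average value = 30.8649 / 8.15 = 3.787104


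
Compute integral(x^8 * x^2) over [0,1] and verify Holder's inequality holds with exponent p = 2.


Step 1: Exact integral of f*g = integral(x^10, 0, 1) = 1/11
     = 0.090909
Step 2: Holder bound with p=2, q=2:
  ||f||_p = (integral x^16 dx)^(1/2) = (1/17)^(1/2) = 0.242536
  ||g||_q = (integral x^4 dx)^(1/2) = (1/5)^(1/2) = 0.447214
Step 3: Holder bound = ||f||_p * ||g||_q = 0.242536 * 0.447214 = 0.108465
Verification: 0.090909 <= 0.108465 (Holder holds)


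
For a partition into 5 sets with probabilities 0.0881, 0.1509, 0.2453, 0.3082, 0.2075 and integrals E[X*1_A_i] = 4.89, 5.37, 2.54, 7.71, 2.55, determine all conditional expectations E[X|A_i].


For each cell A_i: E[X|A_i] = E[X*1_A_i] / P(A_i)
Step 1: E[X|A_1] = 4.89 / 0.0881 = 55.505108
Step 2: E[X|A_2] = 5.37 / 0.1509 = 35.586481
Step 3: E[X|A_3] = 2.54 / 0.2453 = 10.354668
Step 4: E[X|A_4] = 7.71 / 0.3082 = 25.016223
Step 5: E[X|A_5] = 2.55 / 0.2075 = 12.289157
Verification: E[X] = sum E[X*1_A_i] = 4.89 + 5.37 + 2.54 + 7.71 + 2.55 = 23.06


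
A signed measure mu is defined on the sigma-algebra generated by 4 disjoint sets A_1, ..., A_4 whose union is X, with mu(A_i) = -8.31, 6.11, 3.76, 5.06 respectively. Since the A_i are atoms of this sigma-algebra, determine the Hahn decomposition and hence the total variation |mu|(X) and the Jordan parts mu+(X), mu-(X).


Step 1: Every measurable set is a union of atoms (the cells / points), so a Hahn decomposition is
  obtained by grouping atoms by sign: P = union of atoms with mu > 0, N = union of the remaining atoms.
  Atoms in P (indices): 2, 3, 4;  atoms in N (indices): 1
  Positive values: 6.11, 3.76, 5.06
  Negative values: -8.31
Step 2: mu+(X) = mu(P) = sum of positive atom values = 14.93
Step 3: mu-(X) = -mu(N) = sum of |negative atom values| = 8.31
Step 4: |mu|(X) = mu+(X) + mu-(X) = 14.93 + 8.31 = 23.24


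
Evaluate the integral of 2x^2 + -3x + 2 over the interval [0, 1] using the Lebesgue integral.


The Lebesgue integral of a Riemann-integrable function agrees with the Riemann integral.
Antiderivative F(x) = (2/3)x^3 + (-3/2)x^2 + 2x
F(1) = (2/3)*1^3 + (-3/2)*1^2 + 2*1
     = (2/3)*1 + (-3/2)*1 + 2*1
     = 0.666667 + -1.5 + 2
     = 1.166667
F(0) = 0.0
Integral = F(1) - F(0) = 1.166667 - 0.0 = 1.166667


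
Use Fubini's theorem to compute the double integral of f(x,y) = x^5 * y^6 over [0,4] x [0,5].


By Fubini's theorem, the double integral factors as a product of single integrals:
Step 1: integral_0^4 x^5 dx = [x^6/6] from 0 to 4
     = 4^6/6 = 682.666667
Step 2: integral_0^5 y^6 dy = [y^7/7] from 0 to 5
     = 5^7/7 = 11160.714286
Step 3: Double integral = 682.666667 * 11160.714286 = 7.619048e+06


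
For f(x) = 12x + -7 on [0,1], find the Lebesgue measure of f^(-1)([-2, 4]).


f^(-1)([-2, 4]) = {x : -2 <= 12x + -7 <= 4}
Solving: (-2 - -7)/12 <= x <= (4 - -7)/12
= [0.416667, 0.916667]
Intersecting with [0,1]: [0.416667, 0.916667]
Measure = 0.916667 - 0.416667 = 0.5


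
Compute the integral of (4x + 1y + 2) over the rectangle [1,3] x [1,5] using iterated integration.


By Fubini, integrate in x first, then y.
Step 1: Fix y, integrate over x in [1,3]:
  integral(4x + 1y + 2, x=1..3)
  = 4*(3^2 - 1^2)/2 + (1y + 2)*(3 - 1)
  = 16 + (1y + 2)*2
  = 16 + 2y + 4
  = 20 + 2y
Step 2: Integrate over y in [1,5]:
  integral(20 + 2y, y=1..5)
  = 20*4 + 2*(5^2 - 1^2)/2
  = 80 + 24
  = 104


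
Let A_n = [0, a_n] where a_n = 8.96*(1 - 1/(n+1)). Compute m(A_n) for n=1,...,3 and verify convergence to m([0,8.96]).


By continuity of measure from below: if A_n increases to A, then m(A_n) -> m(A).
Here A = [0, 8.96], so m(A) = 8.96
Step 1: a_1 = 8.96*(1 - 1/2) = 4.48, m(A_1) = 4.48
Step 2: a_2 = 8.96*(1 - 1/3) = 5.9733, m(A_2) = 5.9733
Step 3: a_3 = 8.96*(1 - 1/4) = 6.72, m(A_3) = 6.72
Limit: m(A_n) -> m([0,8.96]) = 8.96


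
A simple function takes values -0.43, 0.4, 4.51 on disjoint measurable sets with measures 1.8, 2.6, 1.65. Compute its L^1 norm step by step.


Step 1: Compute |f_i|^1 for each value:
  |-0.43|^1 = 0.43
  |0.4|^1 = 0.4
  |4.51|^1 = 4.51
Step 2: Multiply by measures and sum:
  0.43 * 1.8 = 0.774
  0.4 * 2.6 = 1.04
  4.51 * 1.65 = 7.4415
Sum = 0.774 + 1.04 + 7.4415 = 9.2555
Step 3: Take the p-th root:
||f||_1 = (9.2555)^(1/1) = 9.2555


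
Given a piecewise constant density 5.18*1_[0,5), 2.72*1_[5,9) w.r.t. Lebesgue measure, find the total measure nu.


Integrate each piece of the Radon-Nikodym derivative:
Step 1: integral_0^5 5.18 dx = 5.18*(5-0) = 5.18*5 = 25.9
Step 2: integral_5^9 2.72 dx = 2.72*(9-5) = 2.72*4 = 10.88
Total: 25.9 + 10.88 = 36.78


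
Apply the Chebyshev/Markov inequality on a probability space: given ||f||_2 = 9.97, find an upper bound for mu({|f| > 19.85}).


Chebyshev/Markov inequality: mu(|f| > eps) <= (||f||_p / eps)^p
Step 1: ||f||_2 / eps = 9.97 / 19.85 = 0.502267
Step 2: Raise to power p = 2:
  (0.502267)^2 = 0.252272
Step 3: Therefore mu(|f| > 19.85) <= 0.252272


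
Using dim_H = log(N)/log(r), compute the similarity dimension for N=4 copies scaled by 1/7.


For a self-similar set with N copies scaled by 1/r:
dim_H = log(N)/log(r) = log(4)/log(7)
= 1.386294/1.94591
= 0.712414


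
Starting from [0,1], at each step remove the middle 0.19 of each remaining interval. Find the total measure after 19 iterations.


Step 1: At each step, fraction remaining = 1 - 0.19 = 0.81
Step 2: After 19 steps, measure = (0.81)^19
Result = 0.018248


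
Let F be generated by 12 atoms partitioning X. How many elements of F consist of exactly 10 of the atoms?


Each element of F is a union of some subset of the 12 atoms.
Elements that are unions of exactly 10 atoms correspond to 10-element subsets of the 12 atoms.
Count = C(12, 10) = 12! / (10! * 2!) = 66.


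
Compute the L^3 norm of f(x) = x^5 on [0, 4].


Step 1: ||f||_3 = (integral_0^4 |x^5|^3 dx)^(1/3)
     = (integral_0^4 x^15 dx)^(1/3)
Step 2: integral_0^4 x^15 dx = [x^16/(16)] from 0 to 4 = 4^16/16
     = 4294967296/16 = 2.684355e+08
Step 3: ||f||_3 = (2.684355e+08)^(1/3) = 645.079578


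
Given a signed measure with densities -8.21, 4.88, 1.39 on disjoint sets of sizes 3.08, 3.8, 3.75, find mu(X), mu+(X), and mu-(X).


Step 1: Compute signed measure on each set:
  Set 1: -8.21 * 3.08 = -25.2868
  Set 2: 4.88 * 3.8 = 18.544
  Set 3: 1.39 * 3.75 = 5.2125
Step 2: Total signed measure = (-25.2868) + (18.544) + (5.2125)
     = -1.5303
Step 3: Positive part mu+(X) = sum of positive contributions = 23.7565
Step 4: Negative part mu-(X) = |sum of negative contributions| = 25.2868


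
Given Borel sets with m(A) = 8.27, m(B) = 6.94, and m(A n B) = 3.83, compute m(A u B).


By inclusion-exclusion: m(A u B) = m(A) + m(B) - m(A n B)
= 8.27 + 6.94 - 3.83
= 11.38


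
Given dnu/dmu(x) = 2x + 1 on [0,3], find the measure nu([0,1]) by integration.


nu(A) = integral_A (dnu/dmu) dmu = integral_0^1 (2x + 1) dx
Step 1: Antiderivative F(x) = (2/2)x^2 + 1x
Step 2: F(1) = (2/2)*1^2 + 1*1 = 1 + 1 = 2
Step 3: F(0) = (2/2)*0^2 + 1*0 = 0.0 + 0 = 0.0
Step 4: nu([0,1]) = F(1) - F(0) = 2 - 0.0 = 2


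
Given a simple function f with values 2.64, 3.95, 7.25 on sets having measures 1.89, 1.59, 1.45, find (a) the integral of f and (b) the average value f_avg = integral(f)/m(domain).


Step 1: Integral = sum(value_i * measure_i)
= 2.64*1.89 + 3.95*1.59 + 7.25*1.45
= 4.9896 + 6.2805 + 10.5125
= 21.7826
Step 2: Total measure of domain = 1.89 + 1.59 + 1.45 = 4.93
Step 3: Average value = 21.7826 / 4.93 = 4.418377


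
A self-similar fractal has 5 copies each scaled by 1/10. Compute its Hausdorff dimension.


For a self-similar set with N copies scaled by 1/r:
dim_H = log(N)/log(r) = log(5)/log(10)
= 1.609438/2.302585
= 0.69897


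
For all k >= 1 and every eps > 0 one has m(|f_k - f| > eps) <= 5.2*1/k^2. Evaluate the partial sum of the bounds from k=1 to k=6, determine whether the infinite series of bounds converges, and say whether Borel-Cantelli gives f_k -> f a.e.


Step 1: List the terms 5.2*1/k^2 for k = 1 to 6:
  k=1: 5.2
  k=2: 1.3
  k=3: 0.577778
  k=4: 0.325
  k=5: 0.208
  k=6: 0.144444
Step 2: Partial sum = 5.2 + 1.3 + 0.577778 + 0.325 + 0.208 + 0.144444
     = 7.755222
Step 3: The full series sum_(k>=1) 5.2*1/k^2 converges (p-series with p = 2 > 1; a constant multiple of a convergent series converges).
Step 4: Fix eps > 0. Since sum_k m(|f_k - f| > eps) < infinity, the Borel-Cantelli lemma gives
        m(limsup_k {|f_k - f| > eps}) = 0, i.e. for a.e. x, |f_k(x) - f(x)| <= eps for all large k.
        Applying this with eps = 1/j for j = 1, 2, ... and intersecting the countably many full-measure sets,
        for a.e. x we get limsup_k |f_k(x) - f(x)| <= 1/j for every j, hence f_k -> f almost everywhere.
Conclusion: series converges; Borel-Cantelli yields f_k -> f a.e.


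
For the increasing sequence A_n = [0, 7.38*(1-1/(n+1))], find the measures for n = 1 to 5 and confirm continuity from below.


By continuity of measure from below: if A_n increases to A, then m(A_n) -> m(A).
Here A = [0, 7.38], so m(A) = 7.38
Step 1: a_1 = 7.38*(1 - 1/2) = 3.69, m(A_1) = 3.69
Step 2: a_2 = 7.38*(1 - 1/3) = 4.92, m(A_2) = 4.92
Step 3: a_3 = 7.38*(1 - 1/4) = 5.535, m(A_3) = 5.535
Step 4: a_4 = 7.38*(1 - 1/5) = 5.904, m(A_4) = 5.904
Step 5: a_5 = 7.38*(1 - 1/6) = 6.15, m(A_5) = 6.15
Limit: m(A_n) -> m([0,7.38]) = 7.38


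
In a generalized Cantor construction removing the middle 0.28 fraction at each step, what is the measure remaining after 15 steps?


Step 1: At each step, fraction remaining = 1 - 0.28 = 0.72
Step 2: After 15 steps, measure = (0.72)^15
Result = 0.007244


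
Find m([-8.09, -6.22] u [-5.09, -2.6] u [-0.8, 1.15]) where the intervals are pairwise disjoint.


For pairwise disjoint intervals, m(union) = sum of lengths.
= (-6.22 - -8.09) + (-2.6 - -5.09) + (1.15 - -0.8)
= 1.87 + 2.49 + 1.95
= 6.31


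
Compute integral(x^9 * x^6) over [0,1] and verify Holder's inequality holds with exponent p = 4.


Step 1: Exact integral of f*g = integral(x^15, 0, 1) = 1/16
     = 0.0625
Step 2: Holder bound with p=4, q=1.333333:
  ||f||_p = (integral x^36 dx)^(1/4) = (1/37)^(1/4) = 0.405461
  ||g||_q = (integral x^8 dx)^(1/1.333333) = (1/9)^(1/1.333333) = 0.19245
Step 3: Holder bound = ||f||_p * ||g||_q = 0.405461 * 0.19245 = 0.078031
Verification: 0.0625 <= 0.078031 (Holder holds)


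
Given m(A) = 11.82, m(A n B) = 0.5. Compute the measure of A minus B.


m(A \ B) = m(A) - m(A n B)
= 11.82 - 0.5
= 11.32


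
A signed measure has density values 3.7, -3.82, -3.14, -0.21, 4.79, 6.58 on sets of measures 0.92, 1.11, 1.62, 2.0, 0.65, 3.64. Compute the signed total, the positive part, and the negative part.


Step 1: Compute signed measure on each set:
  Set 1: 3.7 * 0.92 = 3.404
  Set 2: -3.82 * 1.11 = -4.2402
  Set 3: -3.14 * 1.62 = -5.0868
  Set 4: -0.21 * 2.0 = -0.42
  Set 5: 4.79 * 0.65 = 3.1135
  Set 6: 6.58 * 3.64 = 23.9512
Step 2: Total signed measure = (3.404) + (-4.2402) + (-5.0868) + (-0.42) + (3.1135) + (23.9512)
     = 20.7217
Step 3: Positive part mu+(X) = sum of positive contributions = 30.4687
Step 4: Negative part mu-(X) = |sum of negative contributions| = 9.747


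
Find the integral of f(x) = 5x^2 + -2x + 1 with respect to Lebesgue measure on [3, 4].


The Lebesgue integral of a Riemann-integrable function agrees with the Riemann integral.
Antiderivative F(x) = (5/3)x^3 + (-2/2)x^2 + 1x
F(4) = (5/3)*4^3 + (-2/2)*4^2 + 1*4
     = (5/3)*64 + (-2/2)*16 + 1*4
     = 106.666667 + -16 + 4
     = 94.666667
F(3) = 39
Integral = F(4) - F(3) = 94.666667 - 39 = 55.666667


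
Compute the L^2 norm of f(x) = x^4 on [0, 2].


Step 1: ||f||_2 = (integral_0^2 |x^4|^2 dx)^(1/2)
     = (integral_0^2 x^8 dx)^(1/2)
Step 2: integral_0^2 x^8 dx = [x^9/(9)] from 0 to 2 = 2^9/9
     = 512/9 = 56.888889
Step 3: ||f||_2 = (56.888889)^(1/2) = 7.542472


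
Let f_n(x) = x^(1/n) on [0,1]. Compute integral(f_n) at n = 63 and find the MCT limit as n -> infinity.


At n = 63: f_63(x) = x^(1/63).
Step 1: integral(x^(1/63), 0, 1) = [x^(1/63+1) / (1/63+1)] from 0 to 1
     = 1 / (1/63 + 1) = 1 / ((63+1)/63) = 63/(63+1)
     = 63/64 = 0.984375
Step 2: As n -> infinity, f_n(x) = x^(1/n) -> 1 for x in (0,1], and f_n is increasing in n.
By MCT, lim_n integral(f_n) = integral(lim_n f_n) = integral(1, 0, 1) = 1.
Step 3: Verify convergence: 63/64 = 0.984375 -> 1


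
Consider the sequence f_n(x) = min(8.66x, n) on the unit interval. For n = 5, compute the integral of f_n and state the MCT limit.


f(x) = 8.66x on [0,1]; f_n(x) = min(8.66x, n). At n = 5:
Step 1: f(x) reaches 5 at x = 5/8.66 = 0.577367
Step 2: integral(f_5) = integral(8.66x, 0, 0.577367) + integral(5, 0.577367, 1)
       = 8.66*0.577367^2/2 + 5*(1 - 0.577367)
       = 1.443418 + 2.113164
       = 3.556582
Step 3: As n -> infinity, f_n increases to f, so by MCT integral(f_n) -> integral(f) = 8.66/2 = 4.33.
Convergence: integral(f_5) = 3.556582 -> 4.33 as n -> infinity


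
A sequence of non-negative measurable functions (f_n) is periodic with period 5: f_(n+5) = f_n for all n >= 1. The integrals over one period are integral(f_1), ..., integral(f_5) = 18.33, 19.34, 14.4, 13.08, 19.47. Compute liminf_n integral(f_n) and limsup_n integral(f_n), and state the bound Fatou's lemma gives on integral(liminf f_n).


The sequence (integral(f_n)) is periodic with period 5, repeating the values 18.33, 19.34, 14.4, 13.08, 19.47 indefinitely.
Step 1: For a periodic sequence, every tail (a_m, a_(m+1), ...) contains all 5 period values infinitely often.
Step 2: Hence inf of every tail = min of the period values = min(18.33, 19.34, 14.4, 13.08, 19.47) = 13.08.
        liminf_n integral(f_n) = sup over m of (inf of tail from m) = 13.08.
Step 3: Similarly sup of every tail = max of the period values = 19.47.
        limsup_n integral(f_n) = 19.47.
Step 4: Fatou's lemma: integral(liminf_n f_n) <= liminf_n integral(f_n) = 13.08.
        So the integral of the pointwise liminf is at most 13.08.


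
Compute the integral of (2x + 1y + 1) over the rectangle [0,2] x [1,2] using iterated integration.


By Fubini, integrate in x first, then y.
Step 1: Fix y, integrate over x in [0,2]:
  integral(2x + 1y + 1, x=0..2)
  = 2*(2^2 - 0^2)/2 + (1y + 1)*(2 - 0)
  = 4 + (1y + 1)*2
  = 4 + 2y + 2
  = 6 + 2y
Step 2: Integrate over y in [1,2]:
  integral(6 + 2y, y=1..2)
  = 6*1 + 2*(2^2 - 1^2)/2
  = 6 + 3
  = 9


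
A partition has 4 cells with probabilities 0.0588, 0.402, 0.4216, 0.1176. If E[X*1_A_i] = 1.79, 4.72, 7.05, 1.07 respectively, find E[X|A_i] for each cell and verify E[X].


For each cell A_i: E[X|A_i] = E[X*1_A_i] / P(A_i)
Step 1: E[X|A_1] = 1.79 / 0.0588 = 30.442177
Step 2: E[X|A_2] = 4.72 / 0.402 = 11.741294
Step 3: E[X|A_3] = 7.05 / 0.4216 = 16.722011
Step 4: E[X|A_4] = 1.07 / 0.1176 = 9.098639
Verification: E[X] = sum E[X*1_A_i] = 1.79 + 4.72 + 7.05 + 1.07 = 14.63


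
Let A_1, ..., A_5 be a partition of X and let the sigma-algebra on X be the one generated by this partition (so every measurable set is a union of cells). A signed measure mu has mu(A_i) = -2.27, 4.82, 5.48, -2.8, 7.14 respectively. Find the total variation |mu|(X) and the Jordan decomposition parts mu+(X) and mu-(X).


Step 1: Every measurable set is a union of atoms (the cells / points), so a Hahn decomposition is
  obtained by grouping atoms by sign: P = union of atoms with mu > 0, N = union of the remaining atoms.
  Atoms in P (indices): 2, 3, 5;  atoms in N (indices): 1, 4
  Positive values: 4.82, 5.48, 7.14
  Negative values: -2.27, -2.8
Step 2: mu+(X) = mu(P) = sum of positive atom values = 17.44
Step 3: mu-(X) = -mu(N) = sum of |negative atom values| = 5.07
Step 4: |mu|(X) = mu+(X) + mu-(X) = 17.44 + 5.07 = 22.51


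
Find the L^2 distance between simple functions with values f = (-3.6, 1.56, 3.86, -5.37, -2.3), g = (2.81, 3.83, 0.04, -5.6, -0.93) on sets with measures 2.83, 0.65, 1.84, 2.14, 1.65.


Step 1: Compute differences f_i - g_i:
  -3.6 - 2.81 = -6.41
  1.56 - 3.83 = -2.27
  3.86 - 0.04 = 3.82
  -5.37 - -5.6 = 0.23
  -2.3 - -0.93 = -1.37
Step 2: Compute |diff|^2 * measure for each set:
  |-6.41|^2 * 2.83 = 41.0881 * 2.83 = 116.279323
  |-2.27|^2 * 0.65 = 5.1529 * 0.65 = 3.349385
  |3.82|^2 * 1.84 = 14.5924 * 1.84 = 26.850016
  |0.23|^2 * 2.14 = 0.0529 * 2.14 = 0.113206
  |-1.37|^2 * 1.65 = 1.8769 * 1.65 = 3.096885
Step 3: Sum = 149.688815
Step 4: ||f-g||_2 = (149.688815)^(1/2) = 12.234738


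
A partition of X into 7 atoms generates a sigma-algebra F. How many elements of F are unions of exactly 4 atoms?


Each element of F is a union of some subset of the 7 atoms.
Elements that are unions of exactly 4 atoms correspond to 4-element subsets of the 7 atoms.
Count = C(7, 4) = 7! / (4! * 3!) = 35.


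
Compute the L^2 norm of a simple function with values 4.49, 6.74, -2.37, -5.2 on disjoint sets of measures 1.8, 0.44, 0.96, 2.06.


Step 1: Compute |f_i|^2 for each value:
  |4.49|^2 = 20.1601
  |6.74|^2 = 45.4276
  |-2.37|^2 = 5.6169
  |-5.2|^2 = 27.04
Step 2: Multiply by measures and sum:
  20.1601 * 1.8 = 36.28818
  45.4276 * 0.44 = 19.988144
  5.6169 * 0.96 = 5.392224
  27.04 * 2.06 = 55.7024
Sum = 36.28818 + 19.988144 + 5.392224 + 55.7024 = 117.370948
Step 3: Take the p-th root:
||f||_2 = (117.370948)^(1/2) = 10.833787


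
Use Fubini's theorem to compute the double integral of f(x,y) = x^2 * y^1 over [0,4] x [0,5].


By Fubini's theorem, the double integral factors as a product of single integrals:
Step 1: integral_0^4 x^2 dx = [x^3/3] from 0 to 4
     = 4^3/3 = 21.333333
Step 2: integral_0^5 y^1 dy = [y^2/2] from 0 to 5
     = 5^2/2 = 12.5
Step 3: Double integral = 21.333333 * 12.5 = 266.666667


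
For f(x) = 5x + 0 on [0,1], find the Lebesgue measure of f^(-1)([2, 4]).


f^(-1)([2, 4]) = {x : 2 <= 5x + 0 <= 4}
Solving: (2 - 0)/5 <= x <= (4 - 0)/5
= [0.4, 0.8]
Intersecting with [0,1]: [0.4, 0.8]
Measure = 0.8 - 0.4 = 0.4


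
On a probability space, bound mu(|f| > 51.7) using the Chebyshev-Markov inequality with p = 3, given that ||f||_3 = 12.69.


Chebyshev/Markov inequality: mu(|f| > eps) <= (||f||_p / eps)^p
Step 1: ||f||_3 / eps = 12.69 / 51.7 = 0.245455
Step 2: Raise to power p = 3:
  (0.245455)^3 = 0.014788
Step 3: Therefore mu(|f| > 51.7) <= 0.014788


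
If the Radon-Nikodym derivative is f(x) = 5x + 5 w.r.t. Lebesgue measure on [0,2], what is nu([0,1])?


nu(A) = integral_A (dnu/dmu) dmu = integral_0^1 (5x + 5) dx
Step 1: Antiderivative F(x) = (5/2)x^2 + 5x
Step 2: F(1) = (5/2)*1^2 + 5*1 = 2.5 + 5 = 7.5
Step 3: F(0) = (5/2)*0^2 + 5*0 = 0.0 + 0 = 0.0
Step 4: nu([0,1]) = F(1) - F(0) = 7.5 - 0.0 = 7.5


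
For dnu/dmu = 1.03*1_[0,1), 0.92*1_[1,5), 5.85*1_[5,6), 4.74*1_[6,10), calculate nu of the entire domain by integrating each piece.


Integrate each piece of the Radon-Nikodym derivative:
Step 1: integral_0^1 1.03 dx = 1.03*(1-0) = 1.03*1 = 1.03
Step 2: integral_1^5 0.92 dx = 0.92*(5-1) = 0.92*4 = 3.68
Step 3: integral_5^6 5.85 dx = 5.85*(6-5) = 5.85*1 = 5.85
Step 4: integral_6^10 4.74 dx = 4.74*(10-6) = 4.74*4 = 18.96
Total: 1.03 + 3.68 + 5.85 + 18.96 = 29.52


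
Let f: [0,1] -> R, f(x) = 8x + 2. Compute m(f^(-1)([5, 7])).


f^(-1)([5, 7]) = {x : 5 <= 8x + 2 <= 7}
Solving: (5 - 2)/8 <= x <= (7 - 2)/8
= [0.375, 0.625]
Intersecting with [0,1]: [0.375, 0.625]
Measure = 0.625 - 0.375 = 0.25


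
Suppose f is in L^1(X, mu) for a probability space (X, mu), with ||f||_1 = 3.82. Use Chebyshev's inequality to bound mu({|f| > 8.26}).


Chebyshev/Markov inequality: mu(|f| > eps) <= (||f||_p / eps)^p
Step 1: ||f||_1 / eps = 3.82 / 8.26 = 0.46247
Step 2: Raise to power p = 1:
  (0.46247)^1 = 0.46247
Step 3: Therefore mu(|f| > 8.26) <= 0.46247


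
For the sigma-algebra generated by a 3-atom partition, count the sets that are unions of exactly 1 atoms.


Each element of F is a union of some subset of the 3 atoms.
Elements that are unions of exactly 1 atoms correspond to 1-element subsets of the 3 atoms.
Count = C(3, 1) = 3! / (1! * 2!) = 3.


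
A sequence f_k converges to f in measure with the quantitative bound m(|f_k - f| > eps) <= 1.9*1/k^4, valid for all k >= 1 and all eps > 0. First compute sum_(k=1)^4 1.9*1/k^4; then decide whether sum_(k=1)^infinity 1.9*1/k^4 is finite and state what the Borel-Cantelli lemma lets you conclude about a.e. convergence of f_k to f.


Step 1: List the terms 1.9*1/k^4 for k = 1 to 4:
  k=1: 1.9
  k=2: 0.11875
  k=3: 0.023457
  k=4: 0.007422
Step 2: Partial sum = 1.9 + 0.11875 + 0.023457 + 0.007422
     = 2.049629
Step 3: The full series sum_(k>=1) 1.9*1/k^4 converges (p-series with p = 4 > 1; a constant multiple of a convergent series converges).
Step 4: Fix eps > 0. Since sum_k m(|f_k - f| > eps) < infinity, the Borel-Cantelli lemma gives
        m(limsup_k {|f_k - f| > eps}) = 0, i.e. for a.e. x, |f_k(x) - f(x)| <= eps for all large k.
        Applying this with eps = 1/j for j = 1, 2, ... and intersecting the countably many full-measure sets,
        for a.e. x we get limsup_k |f_k(x) - f(x)| <= 1/j for every j, hence f_k -> f almost everywhere.
Conclusion: series converges; Borel-Cantelli yields f_k -> f a.e.


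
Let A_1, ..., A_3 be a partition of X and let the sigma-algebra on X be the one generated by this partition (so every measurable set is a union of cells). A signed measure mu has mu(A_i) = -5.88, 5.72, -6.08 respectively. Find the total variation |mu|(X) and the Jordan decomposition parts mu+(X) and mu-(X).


Step 1: Every measurable set is a union of atoms (the cells / points), so a Hahn decomposition is
  obtained by grouping atoms by sign: P = union of atoms with mu > 0, N = union of the remaining atoms.
  Atoms in P (indices): 2;  atoms in N (indices): 1, 3
  Positive values: 5.72
  Negative values: -5.88, -6.08
Step 2: mu+(X) = mu(P) = sum of positive atom values = 5.72
Step 3: mu-(X) = -mu(N) = sum of |negative atom values| = 11.96
Step 4: |mu|(X) = mu+(X) + mu-(X) = 5.72 + 11.96 = 17.68


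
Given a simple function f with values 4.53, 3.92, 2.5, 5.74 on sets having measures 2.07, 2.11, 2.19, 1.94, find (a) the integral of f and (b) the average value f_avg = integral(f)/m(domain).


Step 1: Integral = sum(value_i * measure_i)
= 4.53*2.07 + 3.92*2.11 + 2.5*2.19 + 5.74*1.94
= 9.3771 + 8.2712 + 5.475 + 11.1356
= 34.2589
Step 2: Total measure of domain = 2.07 + 2.11 + 2.19 + 1.94 = 8.31
Step 3: Average value = 34.2589 / 8.31 = 4.122611


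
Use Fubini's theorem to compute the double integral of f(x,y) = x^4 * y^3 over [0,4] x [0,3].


By Fubini's theorem, the double integral factors as a product of single integrals:
Step 1: integral_0^4 x^4 dx = [x^5/5] from 0 to 4
     = 4^5/5 = 204.8
Step 2: integral_0^3 y^3 dy = [y^4/4] from 0 to 3
     = 3^4/4 = 20.25
Step 3: Double integral = 204.8 * 20.25 = 4147.2


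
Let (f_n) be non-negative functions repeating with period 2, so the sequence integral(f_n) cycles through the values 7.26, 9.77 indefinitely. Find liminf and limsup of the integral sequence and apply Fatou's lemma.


The sequence (integral(f_n)) is periodic with period 2, repeating the values 7.26, 9.77 indefinitely.
Step 1: For a periodic sequence, every tail (a_m, a_(m+1), ...) contains all 2 period values infinitely often.
Step 2: Hence inf of every tail = min of the period values = min(7.26, 9.77) = 7.26.
        liminf_n integral(f_n) = sup over m of (inf of tail from m) = 7.26.
Step 3: Similarly sup of every tail = max of the period values = 9.77.
        limsup_n integral(f_n) = 9.77.
Step 4: Fatou's lemma: integral(liminf_n f_n) <= liminf_n integral(f_n) = 7.26.
        So the integral of the pointwise liminf is at most 7.26.


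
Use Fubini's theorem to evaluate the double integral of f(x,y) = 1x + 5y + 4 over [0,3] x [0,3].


By Fubini, integrate in x first, then y.
Step 1: Fix y, integrate over x in [0,3]:
  integral(1x + 5y + 4, x=0..3)
  = 1*(3^2 - 0^2)/2 + (5y + 4)*(3 - 0)
  = 4.5 + (5y + 4)*3
  = 4.5 + 15y + 12
  = 16.5 + 15y
Step 2: Integrate over y in [0,3]:
  integral(16.5 + 15y, y=0..3)
  = 16.5*3 + 15*(3^2 - 0^2)/2
  = 49.5 + 67.5
  = 117


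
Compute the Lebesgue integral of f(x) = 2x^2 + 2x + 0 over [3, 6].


The Lebesgue integral of a Riemann-integrable function agrees with the Riemann integral.
Antiderivative F(x) = (2/3)x^3 + (2/2)x^2 + 0x
F(6) = (2/3)*6^3 + (2/2)*6^2 + 0*6
     = (2/3)*216 + (2/2)*36 + 0*6
     = 144 + 36 + 0
     = 180
F(3) = 27
Integral = F(6) - F(3) = 180 - 27 = 153


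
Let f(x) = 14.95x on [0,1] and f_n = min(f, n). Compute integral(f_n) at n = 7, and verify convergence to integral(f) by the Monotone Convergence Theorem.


f(x) = 14.95x on [0,1]; f_n(x) = min(14.95x, n). At n = 7:
Step 1: f(x) reaches 7 at x = 7/14.95 = 0.468227
Step 2: integral(f_7) = integral(14.95x, 0, 0.468227) + integral(7, 0.468227, 1)
       = 14.95*0.468227^2/2 + 7*(1 - 0.468227)
       = 1.638796 + 3.722408
       = 5.361204
Step 3: As n -> infinity, f_n increases to f, so by MCT integral(f_n) -> integral(f) = 14.95/2 = 7.475.
Convergence: integral(f_7) = 5.361204 -> 7.475 as n -> infinity


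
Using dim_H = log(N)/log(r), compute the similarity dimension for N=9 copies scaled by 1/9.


For a self-similar set with N copies scaled by 1/r:
dim_H = log(N)/log(r) = log(9)/log(9)
= 2.197225/2.197225
= 1
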